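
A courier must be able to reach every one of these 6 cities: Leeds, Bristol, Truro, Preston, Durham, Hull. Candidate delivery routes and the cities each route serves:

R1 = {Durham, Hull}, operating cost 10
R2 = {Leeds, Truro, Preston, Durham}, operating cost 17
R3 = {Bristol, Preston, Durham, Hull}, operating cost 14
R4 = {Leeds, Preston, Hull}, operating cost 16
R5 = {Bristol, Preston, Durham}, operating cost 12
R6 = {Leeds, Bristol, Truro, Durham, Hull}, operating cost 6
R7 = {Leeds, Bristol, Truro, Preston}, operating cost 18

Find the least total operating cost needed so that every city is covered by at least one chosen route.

R5, R6 cover every city at operating cost 12 + 6 = 18.
Any cover uses at least 2 routes; among all covering selections none totals below 18.

18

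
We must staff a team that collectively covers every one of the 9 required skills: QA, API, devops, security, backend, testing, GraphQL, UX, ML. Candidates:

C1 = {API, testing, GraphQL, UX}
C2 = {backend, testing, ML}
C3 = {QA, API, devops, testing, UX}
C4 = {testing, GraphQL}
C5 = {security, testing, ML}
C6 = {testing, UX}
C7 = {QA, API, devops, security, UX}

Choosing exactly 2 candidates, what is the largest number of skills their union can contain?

8

Choosing C2, C7 covers {QA, API, devops, security, backend, testing, UX, ML} — 8 skills.
No choice of 2 candidates does better; here GraphQL is left uncovered.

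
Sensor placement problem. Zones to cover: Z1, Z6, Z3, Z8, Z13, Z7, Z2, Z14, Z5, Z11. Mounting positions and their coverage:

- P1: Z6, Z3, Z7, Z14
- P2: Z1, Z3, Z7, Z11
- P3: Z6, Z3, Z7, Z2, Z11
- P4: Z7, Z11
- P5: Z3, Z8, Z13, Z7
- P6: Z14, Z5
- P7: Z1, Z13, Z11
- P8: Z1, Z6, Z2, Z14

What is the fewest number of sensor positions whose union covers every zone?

4

P2, P3, P5, P6 together cover {Z1, Z6, Z3, Z8, Z13, Z7, Z2, Z14, Z5, Z11} — every zone.
No 3 of the 8 sensor positions cover everything (all 56 triples fall short), so 4 is minimum.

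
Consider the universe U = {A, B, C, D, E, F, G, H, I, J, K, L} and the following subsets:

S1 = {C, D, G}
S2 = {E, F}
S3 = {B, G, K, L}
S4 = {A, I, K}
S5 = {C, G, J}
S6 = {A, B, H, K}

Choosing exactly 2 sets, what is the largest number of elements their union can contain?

Choosing S1, S6 covers {A, B, C, D, G, H, K} — 7 elements.
No choice of 2 sets does better; here E, F, I, J, L are left uncovered.

7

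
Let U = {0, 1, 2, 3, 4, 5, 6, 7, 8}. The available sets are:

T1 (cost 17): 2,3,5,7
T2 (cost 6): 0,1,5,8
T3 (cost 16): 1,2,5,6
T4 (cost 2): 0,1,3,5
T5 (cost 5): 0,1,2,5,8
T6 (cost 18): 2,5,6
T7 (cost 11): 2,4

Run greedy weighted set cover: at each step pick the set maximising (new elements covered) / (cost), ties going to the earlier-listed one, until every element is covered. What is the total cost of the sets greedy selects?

Pick 1: T4 adds 4 new (0, 1, 3, 5) at cost 2 (ratio 4/2).
Pick 2: T5 adds 2 new (2, 8) at cost 5 (ratio 2/5).
Pick 3: T7 adds 1 new (4) at cost 11 (ratio 1/11).
Pick 4: T3 adds 1 new (6) at cost 16 (ratio 1/16).
Pick 5: T1 adds 1 new (7) at cost 17 (ratio 1/17).
Greedy total cost: 2 + 5 + 11 + 16 + 17 = 51. (The true optimum is 49, so greedy overshoots here.)

51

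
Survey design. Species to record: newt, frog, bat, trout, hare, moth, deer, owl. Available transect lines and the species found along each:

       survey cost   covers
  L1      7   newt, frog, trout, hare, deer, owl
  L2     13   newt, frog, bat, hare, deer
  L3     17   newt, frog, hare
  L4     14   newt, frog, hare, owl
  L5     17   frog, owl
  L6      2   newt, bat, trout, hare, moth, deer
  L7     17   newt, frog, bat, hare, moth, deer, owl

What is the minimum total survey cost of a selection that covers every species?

9

L1, L6 cover every species at survey cost 7 + 2 = 9.
Any cover uses at least 2 transects; among all covering selections none totals below 9.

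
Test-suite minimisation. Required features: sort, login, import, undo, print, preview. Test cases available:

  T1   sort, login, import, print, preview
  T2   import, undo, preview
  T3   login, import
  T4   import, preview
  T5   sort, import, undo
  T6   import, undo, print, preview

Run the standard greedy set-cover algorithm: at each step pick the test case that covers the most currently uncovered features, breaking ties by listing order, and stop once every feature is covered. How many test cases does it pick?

2

Pick 1: T1 covers 5 new features (sort, login, import, print, preview).
Pick 2: T2 covers 1 new features (undo).
Greedy uses 2 test cases.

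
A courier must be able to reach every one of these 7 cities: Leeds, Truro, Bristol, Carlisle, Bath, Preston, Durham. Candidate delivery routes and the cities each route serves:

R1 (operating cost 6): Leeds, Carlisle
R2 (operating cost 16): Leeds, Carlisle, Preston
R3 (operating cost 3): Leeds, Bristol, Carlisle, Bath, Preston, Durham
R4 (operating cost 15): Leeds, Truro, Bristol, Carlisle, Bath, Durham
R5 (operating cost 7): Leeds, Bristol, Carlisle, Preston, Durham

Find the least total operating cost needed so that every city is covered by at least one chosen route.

18

R3, R4 cover every city at operating cost 3 + 15 = 18.
Any cover uses at least 2 routes; among all covering selections none totals below 18.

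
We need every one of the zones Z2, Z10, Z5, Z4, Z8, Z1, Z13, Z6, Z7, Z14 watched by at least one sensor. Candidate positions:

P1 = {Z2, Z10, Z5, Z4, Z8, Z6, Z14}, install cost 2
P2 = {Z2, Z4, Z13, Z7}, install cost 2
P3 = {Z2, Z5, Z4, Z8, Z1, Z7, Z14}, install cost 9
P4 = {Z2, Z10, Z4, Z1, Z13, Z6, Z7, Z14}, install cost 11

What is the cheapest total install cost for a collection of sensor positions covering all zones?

13

P1, P4 cover every zone at install cost 2 + 11 = 13.
Any cover uses at least 2 sensor positions; among all covering selections none totals below 13.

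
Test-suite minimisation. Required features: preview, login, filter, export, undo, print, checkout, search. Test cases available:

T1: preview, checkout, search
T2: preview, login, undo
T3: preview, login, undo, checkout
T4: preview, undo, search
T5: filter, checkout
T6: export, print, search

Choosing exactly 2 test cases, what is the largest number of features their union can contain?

Choosing T3, T6 covers {preview, login, export, undo, print, checkout, search} — 7 features.
No choice of 2 test cases does better; here filter is left uncovered.

7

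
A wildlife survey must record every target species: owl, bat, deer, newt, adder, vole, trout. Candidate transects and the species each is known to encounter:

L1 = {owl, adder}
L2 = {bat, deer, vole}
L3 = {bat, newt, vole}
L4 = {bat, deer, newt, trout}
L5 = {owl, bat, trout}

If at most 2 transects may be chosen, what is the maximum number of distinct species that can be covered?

Choosing L1, L4 covers {owl, bat, deer, newt, adder, trout} — 6 species.
No choice of 2 transects does better; here vole is left uncovered.

6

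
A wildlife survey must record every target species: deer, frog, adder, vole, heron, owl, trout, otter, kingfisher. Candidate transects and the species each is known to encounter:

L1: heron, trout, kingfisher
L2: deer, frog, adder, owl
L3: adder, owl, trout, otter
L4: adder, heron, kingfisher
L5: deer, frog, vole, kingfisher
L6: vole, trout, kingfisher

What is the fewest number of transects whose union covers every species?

L1, L3, L5 together cover {deer, frog, adder, vole, heron, owl, trout, otter, kingfisher} — every species.
No 2 of the 6 transects cover everything (all 15 pairs fall short), so 3 is minimum.
Greedy (largest uncovered first) would take L2, L1, L3, L5 — 4 transects — but 3 suffice.

3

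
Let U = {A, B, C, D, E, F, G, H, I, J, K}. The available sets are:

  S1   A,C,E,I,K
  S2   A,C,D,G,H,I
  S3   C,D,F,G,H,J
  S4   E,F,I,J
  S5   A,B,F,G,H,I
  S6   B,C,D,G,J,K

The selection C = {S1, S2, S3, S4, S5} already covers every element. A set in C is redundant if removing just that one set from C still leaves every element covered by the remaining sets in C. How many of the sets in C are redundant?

3

Drop S1: K uncovered — not redundant.
Drop S2: the rest still cover every element — redundant.
Drop S3: the rest still cover every element — redundant.
Drop S4: the rest still cover every element — redundant.
Drop S5: B uncovered — not redundant.
3 redundant: S2, S3, S4.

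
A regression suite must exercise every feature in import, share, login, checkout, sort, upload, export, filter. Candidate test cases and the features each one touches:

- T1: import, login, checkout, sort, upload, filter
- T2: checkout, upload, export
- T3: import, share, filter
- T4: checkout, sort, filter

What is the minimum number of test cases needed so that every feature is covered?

T1, T2, T3 together cover {import, share, login, checkout, sort, upload, export, filter} — every feature.
No 2 of the 4 test cases cover everything (all 6 pairs fall short), so 3 is minimum.

3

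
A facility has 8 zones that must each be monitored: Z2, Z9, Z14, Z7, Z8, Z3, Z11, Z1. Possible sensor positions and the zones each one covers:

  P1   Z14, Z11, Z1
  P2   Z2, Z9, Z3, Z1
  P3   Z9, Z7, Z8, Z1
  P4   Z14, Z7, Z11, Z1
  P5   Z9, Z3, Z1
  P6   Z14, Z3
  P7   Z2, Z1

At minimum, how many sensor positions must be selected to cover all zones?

3

P1, P2, P3 together cover {Z2, Z9, Z14, Z7, Z8, Z3, Z11, Z1} — every zone.
No 2 of the 7 sensor positions cover everything (all 21 pairs fall short), so 3 is minimum.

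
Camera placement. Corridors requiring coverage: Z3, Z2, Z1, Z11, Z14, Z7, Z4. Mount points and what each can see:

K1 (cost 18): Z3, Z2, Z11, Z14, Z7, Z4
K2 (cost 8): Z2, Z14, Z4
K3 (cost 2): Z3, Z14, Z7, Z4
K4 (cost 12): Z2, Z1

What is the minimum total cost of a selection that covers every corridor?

K1, K4 cover every corridor at cost 18 + 12 = 30.
Any cover uses at least 2 camera mounts; among all covering selections none totals below 30.

30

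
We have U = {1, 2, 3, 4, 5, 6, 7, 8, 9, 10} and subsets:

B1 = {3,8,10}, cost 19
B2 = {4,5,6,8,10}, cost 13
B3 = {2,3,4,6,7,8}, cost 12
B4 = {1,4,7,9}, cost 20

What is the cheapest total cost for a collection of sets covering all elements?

B2, B3, B4 cover every element at cost 13 + 12 + 20 = 45.
Any cover uses at least 3 sets; among all covering selections none totals below 45.

45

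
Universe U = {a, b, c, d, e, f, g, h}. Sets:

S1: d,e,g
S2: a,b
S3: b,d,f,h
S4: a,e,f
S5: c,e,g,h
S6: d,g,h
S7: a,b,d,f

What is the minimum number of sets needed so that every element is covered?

S5, S7 together cover {a, b, c, d, e, f, g, h} — every element.
No single set contains all 8 elements, so 2 is optimal.
Greedy (largest uncovered first) would take S3, S5, S2 — 3 sets — but 2 suffice.

2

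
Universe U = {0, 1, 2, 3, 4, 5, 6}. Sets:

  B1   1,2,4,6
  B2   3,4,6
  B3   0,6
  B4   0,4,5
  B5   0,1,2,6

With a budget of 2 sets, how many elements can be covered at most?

6

Choosing B1, B4 covers {0, 1, 2, 4, 5, 6} — 6 elements.
No choice of 2 sets does better; here 3 is left uncovered.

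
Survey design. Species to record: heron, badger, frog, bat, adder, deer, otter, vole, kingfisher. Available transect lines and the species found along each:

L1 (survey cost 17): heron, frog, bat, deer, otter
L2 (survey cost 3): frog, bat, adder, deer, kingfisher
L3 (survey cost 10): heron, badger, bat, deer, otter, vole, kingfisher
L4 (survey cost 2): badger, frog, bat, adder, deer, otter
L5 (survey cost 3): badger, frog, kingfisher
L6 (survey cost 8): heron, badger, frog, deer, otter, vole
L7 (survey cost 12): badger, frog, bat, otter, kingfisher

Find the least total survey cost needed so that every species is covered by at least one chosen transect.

L2, L6 cover every species at survey cost 3 + 8 = 11.
Any cover uses at least 2 transects; among all covering selections none totals below 11.
Greedy by coverage-per-survey cost would pick L4, L2, L6 for 13 — worse than the optimum 11.

11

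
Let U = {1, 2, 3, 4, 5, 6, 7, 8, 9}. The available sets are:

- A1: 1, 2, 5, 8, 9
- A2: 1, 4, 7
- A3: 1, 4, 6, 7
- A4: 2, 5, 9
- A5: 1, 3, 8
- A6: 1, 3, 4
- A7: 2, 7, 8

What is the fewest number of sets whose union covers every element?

A1, A3, A5 together cover {1, 2, 3, 4, 5, 6, 7, 8, 9} — every element.
No 2 of the 7 sets cover everything (all 21 pairs fall short), so 3 is minimum.

3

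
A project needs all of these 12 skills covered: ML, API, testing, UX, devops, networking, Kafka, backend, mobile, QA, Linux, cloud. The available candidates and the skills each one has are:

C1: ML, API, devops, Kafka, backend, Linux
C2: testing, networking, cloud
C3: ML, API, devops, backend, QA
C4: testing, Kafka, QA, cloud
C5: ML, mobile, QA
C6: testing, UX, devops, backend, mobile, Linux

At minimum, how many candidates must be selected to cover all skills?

C1, C2, C3, C6 together cover {ML, API, testing, UX, devops, networking, Kafka, backend, mobile, QA, Linux, cloud} — every skill.
No 3 of the 6 candidates cover everything (all 20 triples fall short), so 4 is minimum.

4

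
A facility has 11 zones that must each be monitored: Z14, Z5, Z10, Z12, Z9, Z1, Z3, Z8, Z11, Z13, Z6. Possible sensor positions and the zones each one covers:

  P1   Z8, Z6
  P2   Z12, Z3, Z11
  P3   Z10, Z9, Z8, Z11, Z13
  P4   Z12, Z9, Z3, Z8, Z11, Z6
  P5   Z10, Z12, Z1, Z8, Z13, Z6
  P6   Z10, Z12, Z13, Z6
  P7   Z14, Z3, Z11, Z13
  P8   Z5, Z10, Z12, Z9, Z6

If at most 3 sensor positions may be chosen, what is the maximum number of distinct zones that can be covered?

Choosing P5, P7, P8 covers {Z14, Z5, Z10, Z12, Z9, Z1, Z3, Z8, Z11, Z13, Z6} — 11 zones.
That is all 11 zones.

11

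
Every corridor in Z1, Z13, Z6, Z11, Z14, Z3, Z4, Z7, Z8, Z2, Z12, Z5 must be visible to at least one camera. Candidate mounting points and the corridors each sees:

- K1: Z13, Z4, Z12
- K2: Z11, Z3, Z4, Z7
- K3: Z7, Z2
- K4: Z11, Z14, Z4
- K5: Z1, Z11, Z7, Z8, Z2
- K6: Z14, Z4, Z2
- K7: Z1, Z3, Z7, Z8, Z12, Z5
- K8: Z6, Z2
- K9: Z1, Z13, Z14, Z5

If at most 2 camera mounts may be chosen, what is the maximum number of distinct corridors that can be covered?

Choosing K4, K7 covers {Z1, Z11, Z14, Z3, Z4, Z7, Z8, Z12, Z5} — 9 corridors.
No choice of 2 camera mounts does better; here Z13, Z6, Z2 are left uncovered.

9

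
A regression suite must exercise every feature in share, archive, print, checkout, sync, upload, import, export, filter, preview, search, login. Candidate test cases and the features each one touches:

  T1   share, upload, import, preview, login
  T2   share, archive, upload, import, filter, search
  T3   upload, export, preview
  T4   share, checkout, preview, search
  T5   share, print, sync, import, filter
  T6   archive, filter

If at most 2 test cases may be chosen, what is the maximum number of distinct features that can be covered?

8

Choosing T1, T2 covers {share, archive, upload, import, filter, preview, search, login} — 8 features.
No choice of 2 test cases does better; here print, checkout, sync, export are left uncovered.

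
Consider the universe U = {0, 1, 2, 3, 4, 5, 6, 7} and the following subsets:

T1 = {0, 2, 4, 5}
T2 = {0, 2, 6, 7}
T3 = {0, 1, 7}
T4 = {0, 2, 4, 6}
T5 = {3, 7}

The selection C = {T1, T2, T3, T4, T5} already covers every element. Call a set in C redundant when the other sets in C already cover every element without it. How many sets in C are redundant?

2

Drop T1: 5 uncovered — not redundant.
Drop T2: the rest still cover every element — redundant.
Drop T3: 1 uncovered — not redundant.
Drop T4: the rest still cover every element — redundant.
Drop T5: 3 uncovered — not redundant.
2 redundant: T2, T4.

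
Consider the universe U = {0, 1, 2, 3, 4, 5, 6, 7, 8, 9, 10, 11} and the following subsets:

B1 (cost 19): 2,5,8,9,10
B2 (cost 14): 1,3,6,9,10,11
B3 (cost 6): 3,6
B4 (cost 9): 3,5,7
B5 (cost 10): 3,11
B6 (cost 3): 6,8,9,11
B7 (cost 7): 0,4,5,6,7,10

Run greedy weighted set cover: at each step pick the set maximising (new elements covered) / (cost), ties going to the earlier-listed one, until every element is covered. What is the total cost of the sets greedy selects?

Pick 1: B6 adds 4 new (6, 8, 9, 11) at cost 3 (ratio 4/3).
Pick 2: B7 adds 5 new (0, 4, 5, 7, 10) at cost 7 (ratio 5/7).
Pick 3: B3 adds 1 new (3) at cost 6 (ratio 1/6).
Pick 4: B2 adds 1 new (1) at cost 14 (ratio 1/14).
Pick 5: B1 adds 1 new (2) at cost 19 (ratio 1/19).
Greedy total cost: 3 + 7 + 6 + 14 + 19 = 49. (The true optimum is 40, so greedy overshoots here.)

49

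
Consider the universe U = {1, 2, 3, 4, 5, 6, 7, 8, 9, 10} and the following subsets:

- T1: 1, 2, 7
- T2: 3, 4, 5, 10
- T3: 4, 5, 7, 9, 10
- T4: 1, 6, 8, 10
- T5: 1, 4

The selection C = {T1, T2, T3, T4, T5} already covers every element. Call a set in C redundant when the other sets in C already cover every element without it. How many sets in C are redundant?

1

Drop T1: 2 uncovered — not redundant.
Drop T2: 3 uncovered — not redundant.
Drop T3: 9 uncovered — not redundant.
Drop T4: 6, 8 uncovered — not redundant.
Drop T5: the rest still cover every element — redundant.
1 redundant: T5.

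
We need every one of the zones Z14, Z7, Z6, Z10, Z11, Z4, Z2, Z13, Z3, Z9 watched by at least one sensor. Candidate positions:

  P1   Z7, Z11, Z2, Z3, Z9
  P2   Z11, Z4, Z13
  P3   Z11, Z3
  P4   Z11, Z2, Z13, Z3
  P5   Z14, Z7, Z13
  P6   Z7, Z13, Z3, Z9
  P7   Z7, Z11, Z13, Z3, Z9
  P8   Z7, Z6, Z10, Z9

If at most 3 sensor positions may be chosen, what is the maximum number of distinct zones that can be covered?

9

Choosing P1, P2, P8 covers {Z7, Z6, Z10, Z11, Z4, Z2, Z13, Z3, Z9} — 9 zones.
No choice of 3 sensor positions does better; here Z14 is left uncovered.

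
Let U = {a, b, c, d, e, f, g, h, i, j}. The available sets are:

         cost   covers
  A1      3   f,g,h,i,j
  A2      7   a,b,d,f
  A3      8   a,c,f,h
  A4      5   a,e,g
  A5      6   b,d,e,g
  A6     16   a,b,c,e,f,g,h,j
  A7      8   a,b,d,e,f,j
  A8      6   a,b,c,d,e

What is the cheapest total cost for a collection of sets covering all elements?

9

A1, A8 cover every element at cost 3 + 6 = 9.
Any cover uses at least 2 sets; among all covering selections none totals below 9.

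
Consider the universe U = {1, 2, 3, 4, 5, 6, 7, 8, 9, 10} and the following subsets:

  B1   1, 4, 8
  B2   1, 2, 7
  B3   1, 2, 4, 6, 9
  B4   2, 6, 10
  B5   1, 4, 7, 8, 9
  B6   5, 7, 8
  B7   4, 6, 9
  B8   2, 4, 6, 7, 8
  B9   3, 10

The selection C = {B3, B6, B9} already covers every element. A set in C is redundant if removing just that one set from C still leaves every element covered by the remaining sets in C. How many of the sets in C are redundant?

0

Drop B3: 1, 2, 4, 6, … uncovered — not redundant.
Drop B6: 5, 7, 8 uncovered — not redundant.
Drop B9: 3, 10 uncovered — not redundant.
None of the sets in C is redundant.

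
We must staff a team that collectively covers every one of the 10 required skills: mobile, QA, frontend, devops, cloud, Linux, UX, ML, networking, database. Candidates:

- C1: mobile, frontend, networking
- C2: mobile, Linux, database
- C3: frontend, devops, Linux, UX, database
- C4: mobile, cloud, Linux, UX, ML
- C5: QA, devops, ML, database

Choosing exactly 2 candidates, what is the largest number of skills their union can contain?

8

Choosing C3, C4 covers {mobile, frontend, devops, cloud, Linux, UX, ML, database} — 8 skills.
No choice of 2 candidates does better; here QA, networking are left uncovered.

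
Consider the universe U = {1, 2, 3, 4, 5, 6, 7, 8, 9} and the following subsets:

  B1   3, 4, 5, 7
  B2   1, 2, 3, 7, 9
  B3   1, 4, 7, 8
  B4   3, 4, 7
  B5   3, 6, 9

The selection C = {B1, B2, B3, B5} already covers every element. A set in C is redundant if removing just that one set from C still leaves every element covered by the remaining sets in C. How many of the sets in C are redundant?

Drop B1: 5 uncovered — not redundant.
Drop B2: 2 uncovered — not redundant.
Drop B3: 8 uncovered — not redundant.
Drop B5: 6 uncovered — not redundant.
None of the sets in C is redundant.

0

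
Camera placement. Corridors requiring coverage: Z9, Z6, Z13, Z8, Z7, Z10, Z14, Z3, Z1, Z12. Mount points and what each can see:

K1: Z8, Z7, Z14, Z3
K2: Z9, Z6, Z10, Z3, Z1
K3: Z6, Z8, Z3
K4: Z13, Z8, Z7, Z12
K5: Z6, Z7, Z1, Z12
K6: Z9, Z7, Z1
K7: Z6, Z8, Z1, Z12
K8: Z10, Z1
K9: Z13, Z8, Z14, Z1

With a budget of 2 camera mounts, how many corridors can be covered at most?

9

Choosing K2, K4 covers {Z9, Z6, Z13, Z8, Z7, Z10, Z3, Z1, Z12} — 9 corridors.
No choice of 2 camera mounts does better; here Z14 is left uncovered.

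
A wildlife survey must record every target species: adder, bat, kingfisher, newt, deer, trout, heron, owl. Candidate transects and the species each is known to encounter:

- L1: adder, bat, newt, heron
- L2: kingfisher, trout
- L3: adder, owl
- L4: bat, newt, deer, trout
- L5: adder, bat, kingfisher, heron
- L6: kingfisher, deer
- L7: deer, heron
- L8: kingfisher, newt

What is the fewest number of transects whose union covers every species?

3

L3, L4, L5 together cover {adder, bat, kingfisher, newt, deer, trout, heron, owl} — every species.
No 2 of the 8 transects cover everything (all 28 pairs fall short), so 3 is minimum.
Greedy (largest uncovered first) would take L1, L2, L3, L4 — 4 transects — but 3 suffice.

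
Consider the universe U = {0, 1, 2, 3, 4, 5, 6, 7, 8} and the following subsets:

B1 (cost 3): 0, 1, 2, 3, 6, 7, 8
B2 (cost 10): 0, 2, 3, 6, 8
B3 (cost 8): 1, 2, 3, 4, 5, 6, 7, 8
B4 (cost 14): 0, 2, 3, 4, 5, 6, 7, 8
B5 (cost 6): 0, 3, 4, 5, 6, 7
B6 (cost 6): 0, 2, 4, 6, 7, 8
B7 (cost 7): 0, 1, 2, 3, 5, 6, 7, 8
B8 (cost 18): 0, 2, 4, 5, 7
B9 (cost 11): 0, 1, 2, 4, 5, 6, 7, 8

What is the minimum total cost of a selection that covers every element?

B1, B5 cover every element at cost 3 + 6 = 9.
Any cover uses at least 2 sets; among all covering selections none totals below 9.

9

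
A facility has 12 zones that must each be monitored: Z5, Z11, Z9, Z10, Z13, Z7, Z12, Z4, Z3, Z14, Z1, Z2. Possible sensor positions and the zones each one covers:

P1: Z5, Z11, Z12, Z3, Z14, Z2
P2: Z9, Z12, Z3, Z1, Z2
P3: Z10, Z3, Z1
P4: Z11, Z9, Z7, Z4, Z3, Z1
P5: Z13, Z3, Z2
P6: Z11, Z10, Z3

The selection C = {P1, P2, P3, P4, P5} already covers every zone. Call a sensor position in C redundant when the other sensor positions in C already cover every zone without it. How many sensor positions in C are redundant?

1

Drop P1: Z5, Z14 uncovered — not redundant.
Drop P2: the rest still cover every zone — redundant.
Drop P3: Z10 uncovered — not redundant.
Drop P4: Z7, Z4 uncovered — not redundant.
Drop P5: Z13 uncovered — not redundant.
1 redundant: P2.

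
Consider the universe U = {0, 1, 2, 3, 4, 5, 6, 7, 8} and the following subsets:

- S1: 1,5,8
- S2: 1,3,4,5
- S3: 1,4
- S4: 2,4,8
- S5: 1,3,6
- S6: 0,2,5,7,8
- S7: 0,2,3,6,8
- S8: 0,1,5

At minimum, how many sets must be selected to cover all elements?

S2, S5, S6 together cover {0, 1, 2, 3, 4, 5, 6, 7, 8} — every element.
No 2 of the 8 sets cover everything (all 28 pairs fall short), so 3 is minimum.

3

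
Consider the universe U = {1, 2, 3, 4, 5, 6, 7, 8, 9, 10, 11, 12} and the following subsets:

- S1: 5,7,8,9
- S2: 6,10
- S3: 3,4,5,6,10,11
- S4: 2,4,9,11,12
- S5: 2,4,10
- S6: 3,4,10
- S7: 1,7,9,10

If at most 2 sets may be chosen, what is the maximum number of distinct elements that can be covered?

Choosing S1, S3 covers {3, 4, 5, 6, 7, 8, 9, 10, 11} — 9 elements.
No choice of 2 sets does better; here 1, 2, 12 are left uncovered.

9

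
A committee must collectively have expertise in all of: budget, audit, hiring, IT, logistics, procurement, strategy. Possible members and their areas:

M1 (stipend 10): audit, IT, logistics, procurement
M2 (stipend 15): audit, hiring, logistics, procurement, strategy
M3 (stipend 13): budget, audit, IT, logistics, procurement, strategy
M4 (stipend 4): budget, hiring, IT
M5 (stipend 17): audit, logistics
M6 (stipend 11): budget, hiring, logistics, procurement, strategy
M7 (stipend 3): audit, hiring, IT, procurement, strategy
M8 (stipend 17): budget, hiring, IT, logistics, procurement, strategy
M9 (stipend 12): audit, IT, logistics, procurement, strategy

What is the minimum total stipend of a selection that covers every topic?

14

M6, M7 cover every topic at stipend 11 + 3 = 14.
Any cover uses at least 2 members; among all covering selections none totals below 14.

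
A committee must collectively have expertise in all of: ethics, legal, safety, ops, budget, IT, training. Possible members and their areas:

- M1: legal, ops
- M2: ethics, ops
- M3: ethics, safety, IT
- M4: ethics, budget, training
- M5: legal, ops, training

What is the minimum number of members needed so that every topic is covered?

M1, M3, M4 together cover {ethics, legal, safety, ops, budget, IT, training} — every topic.
No 2 of the 5 members cover everything (all 10 pairs fall short), so 3 is minimum.

3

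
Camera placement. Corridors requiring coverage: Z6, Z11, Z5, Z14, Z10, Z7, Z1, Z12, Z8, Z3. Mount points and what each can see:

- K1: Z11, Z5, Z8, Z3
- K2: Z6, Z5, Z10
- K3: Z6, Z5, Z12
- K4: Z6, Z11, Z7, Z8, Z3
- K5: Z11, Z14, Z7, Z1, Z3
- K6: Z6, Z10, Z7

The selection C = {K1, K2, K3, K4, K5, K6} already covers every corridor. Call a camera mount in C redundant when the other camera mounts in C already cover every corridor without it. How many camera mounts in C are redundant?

Drop K1: the rest still cover every corridor — redundant.
Drop K2: the rest still cover every corridor — redundant.
Drop K3: Z12 uncovered — not redundant.
Drop K4: the rest still cover every corridor — redundant.
Drop K5: Z14, Z1 uncovered — not redundant.
Drop K6: the rest still cover every corridor — redundant.
4 redundant: K1, K2, K4, K6.

4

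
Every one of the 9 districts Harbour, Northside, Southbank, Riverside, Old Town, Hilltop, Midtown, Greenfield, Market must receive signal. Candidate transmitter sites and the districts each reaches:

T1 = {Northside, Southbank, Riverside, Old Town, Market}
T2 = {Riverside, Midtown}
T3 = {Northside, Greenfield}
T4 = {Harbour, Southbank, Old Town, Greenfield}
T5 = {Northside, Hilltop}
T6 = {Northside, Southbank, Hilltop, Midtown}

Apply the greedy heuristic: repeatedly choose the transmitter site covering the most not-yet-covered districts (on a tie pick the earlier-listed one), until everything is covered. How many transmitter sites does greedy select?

Pick 1: T1 covers 5 new districts (Northside, Southbank, Riverside, Old Town, Market).
Pick 2: T4 covers 2 new districts (Harbour, Greenfield).
Pick 3: T6 covers 2 new districts (Hilltop, Midtown).
Greedy uses 3 transmitter sites.

3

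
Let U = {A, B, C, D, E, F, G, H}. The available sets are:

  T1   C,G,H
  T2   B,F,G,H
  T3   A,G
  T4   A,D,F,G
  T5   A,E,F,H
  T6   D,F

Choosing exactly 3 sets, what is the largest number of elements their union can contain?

7

Choosing T1, T2, T4 covers {A, B, C, D, F, G, H} — 7 elements.
No choice of 3 sets does better; here E is left uncovered.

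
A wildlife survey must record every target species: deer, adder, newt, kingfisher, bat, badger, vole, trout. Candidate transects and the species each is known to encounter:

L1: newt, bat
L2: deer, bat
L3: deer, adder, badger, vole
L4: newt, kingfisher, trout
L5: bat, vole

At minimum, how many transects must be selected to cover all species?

3

L1, L3, L4 together cover {deer, adder, newt, kingfisher, bat, badger, vole, trout} — every species.
No 2 of the 5 transects cover everything (all 10 pairs fall short), so 3 is minimum.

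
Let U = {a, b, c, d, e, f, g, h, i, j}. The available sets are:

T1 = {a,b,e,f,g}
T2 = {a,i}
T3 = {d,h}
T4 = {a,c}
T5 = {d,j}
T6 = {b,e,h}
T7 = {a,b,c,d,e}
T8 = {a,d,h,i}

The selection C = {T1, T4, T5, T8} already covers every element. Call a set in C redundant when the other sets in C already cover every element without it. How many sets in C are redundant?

0

Drop T1: b, e, f, g uncovered — not redundant.
Drop T4: c uncovered — not redundant.
Drop T5: j uncovered — not redundant.
Drop T8: h, i uncovered — not redundant.
None of the sets in C is redundant.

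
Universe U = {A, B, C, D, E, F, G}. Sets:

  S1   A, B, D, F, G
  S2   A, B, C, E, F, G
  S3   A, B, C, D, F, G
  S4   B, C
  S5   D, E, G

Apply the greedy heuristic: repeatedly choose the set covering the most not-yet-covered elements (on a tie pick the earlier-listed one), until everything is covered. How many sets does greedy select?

2

Pick 1: S2 covers 6 new elements (A, B, C, E, F, G).
Pick 2: S1 covers 1 new elements (D).
Greedy uses 2 sets.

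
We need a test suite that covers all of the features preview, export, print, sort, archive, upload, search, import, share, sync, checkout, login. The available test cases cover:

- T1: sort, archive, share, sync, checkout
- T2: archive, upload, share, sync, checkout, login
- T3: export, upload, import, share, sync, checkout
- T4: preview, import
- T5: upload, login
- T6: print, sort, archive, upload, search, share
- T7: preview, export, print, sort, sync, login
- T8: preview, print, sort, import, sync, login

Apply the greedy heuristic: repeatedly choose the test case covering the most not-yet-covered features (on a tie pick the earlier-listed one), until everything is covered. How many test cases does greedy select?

4

Pick 1: T2 covers 6 new features (archive, upload, share, sync, checkout, login).
Pick 2: T7 covers 4 new features (preview, export, print, sort).
Pick 3: T3 covers 1 new features (import).
Pick 4: T6 covers 1 new features (search).
Greedy uses 4 test cases. (The true minimum is 3.)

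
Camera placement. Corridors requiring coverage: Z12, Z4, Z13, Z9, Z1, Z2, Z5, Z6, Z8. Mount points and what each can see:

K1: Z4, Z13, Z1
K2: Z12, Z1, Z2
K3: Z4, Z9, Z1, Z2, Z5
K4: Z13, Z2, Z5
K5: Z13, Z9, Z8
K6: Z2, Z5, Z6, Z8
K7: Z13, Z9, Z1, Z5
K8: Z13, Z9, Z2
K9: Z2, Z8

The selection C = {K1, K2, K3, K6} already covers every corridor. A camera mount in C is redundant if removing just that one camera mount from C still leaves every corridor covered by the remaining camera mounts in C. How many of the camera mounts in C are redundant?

Drop K1: Z13 uncovered — not redundant.
Drop K2: Z12 uncovered — not redundant.
Drop K3: Z9 uncovered — not redundant.
Drop K6: Z6, Z8 uncovered — not redundant.
None of the camera mounts in C is redundant.

0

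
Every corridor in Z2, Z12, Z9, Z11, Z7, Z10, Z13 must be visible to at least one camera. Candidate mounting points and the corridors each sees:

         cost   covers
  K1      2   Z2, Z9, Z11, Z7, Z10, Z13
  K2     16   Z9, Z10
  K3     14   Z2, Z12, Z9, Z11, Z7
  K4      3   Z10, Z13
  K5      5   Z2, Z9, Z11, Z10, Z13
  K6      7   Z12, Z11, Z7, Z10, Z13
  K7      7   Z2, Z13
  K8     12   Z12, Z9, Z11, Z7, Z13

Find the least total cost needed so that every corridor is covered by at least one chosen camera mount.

K1, K6 cover every corridor at cost 2 + 7 = 9.
Any cover uses at least 2 camera mounts; among all covering selections none totals below 9.

9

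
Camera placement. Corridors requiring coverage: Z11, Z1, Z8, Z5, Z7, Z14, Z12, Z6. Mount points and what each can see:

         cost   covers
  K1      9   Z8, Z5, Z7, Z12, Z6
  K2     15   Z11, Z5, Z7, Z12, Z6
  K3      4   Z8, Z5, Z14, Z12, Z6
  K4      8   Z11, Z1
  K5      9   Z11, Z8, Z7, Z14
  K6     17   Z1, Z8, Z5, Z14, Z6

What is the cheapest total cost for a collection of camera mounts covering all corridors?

21

K1, K3, K4 cover every corridor at cost 9 + 4 + 8 = 21.
Any cover uses at least 2 camera mounts; among all covering selections none totals below 21.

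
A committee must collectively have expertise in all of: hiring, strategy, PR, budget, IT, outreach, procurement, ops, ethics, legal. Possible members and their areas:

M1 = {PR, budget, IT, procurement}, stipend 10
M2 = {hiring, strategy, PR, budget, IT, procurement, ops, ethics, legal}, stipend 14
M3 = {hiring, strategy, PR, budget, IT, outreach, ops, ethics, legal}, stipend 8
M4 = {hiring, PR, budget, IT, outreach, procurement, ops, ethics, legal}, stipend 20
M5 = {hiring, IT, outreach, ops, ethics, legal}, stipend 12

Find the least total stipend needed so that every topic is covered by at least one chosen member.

M1, M3 cover every topic at stipend 10 + 8 = 18.
Any cover uses at least 2 members; among all covering selections none totals below 18.

18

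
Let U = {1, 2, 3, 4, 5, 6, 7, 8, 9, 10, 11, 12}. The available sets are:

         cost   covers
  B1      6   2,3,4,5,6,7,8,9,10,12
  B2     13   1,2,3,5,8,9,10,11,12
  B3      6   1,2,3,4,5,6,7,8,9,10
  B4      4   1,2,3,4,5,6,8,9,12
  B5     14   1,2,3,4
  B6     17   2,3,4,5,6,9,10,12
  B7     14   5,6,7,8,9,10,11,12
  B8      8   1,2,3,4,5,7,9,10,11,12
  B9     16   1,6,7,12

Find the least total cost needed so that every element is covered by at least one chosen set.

B4, B8 cover every element at cost 4 + 8 = 12.
Any cover uses at least 2 sets; among all covering selections none totals below 12.

12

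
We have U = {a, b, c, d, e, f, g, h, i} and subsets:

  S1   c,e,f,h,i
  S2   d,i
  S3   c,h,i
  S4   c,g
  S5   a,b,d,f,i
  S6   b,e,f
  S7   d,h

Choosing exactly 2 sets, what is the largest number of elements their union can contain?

Choosing S1, S5 covers {a, b, c, d, e, f, h, i} — 8 elements.
No choice of 2 sets does better; here g is left uncovered.

8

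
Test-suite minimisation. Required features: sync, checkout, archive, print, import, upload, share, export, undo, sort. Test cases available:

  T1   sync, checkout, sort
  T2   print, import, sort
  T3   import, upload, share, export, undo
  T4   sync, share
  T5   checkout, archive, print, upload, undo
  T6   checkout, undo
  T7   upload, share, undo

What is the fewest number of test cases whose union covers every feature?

T1, T3, T5 together cover {sync, checkout, archive, print, import, upload, share, export, undo, sort} — every feature.
No 2 of the 7 test cases cover everything (all 21 pairs fall short), so 3 is minimum.

3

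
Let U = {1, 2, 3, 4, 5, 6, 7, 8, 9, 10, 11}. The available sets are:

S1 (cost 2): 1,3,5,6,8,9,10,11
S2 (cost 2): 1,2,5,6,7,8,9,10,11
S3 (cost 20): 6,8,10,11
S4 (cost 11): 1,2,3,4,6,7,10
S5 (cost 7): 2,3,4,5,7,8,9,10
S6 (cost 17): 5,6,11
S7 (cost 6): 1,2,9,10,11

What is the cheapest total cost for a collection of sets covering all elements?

9

S1, S5 cover every element at cost 2 + 7 = 9.
Any cover uses at least 2 sets; among all covering selections none totals below 9.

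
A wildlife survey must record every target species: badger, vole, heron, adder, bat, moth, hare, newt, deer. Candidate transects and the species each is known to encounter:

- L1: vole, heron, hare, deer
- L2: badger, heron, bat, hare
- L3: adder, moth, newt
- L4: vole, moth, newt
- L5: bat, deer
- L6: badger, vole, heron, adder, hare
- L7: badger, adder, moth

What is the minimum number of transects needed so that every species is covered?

3

L1, L2, L3 together cover {badger, vole, heron, adder, bat, moth, hare, newt, deer} — every species.
No 2 of the 7 transects cover everything (all 21 pairs fall short), so 3 is minimum.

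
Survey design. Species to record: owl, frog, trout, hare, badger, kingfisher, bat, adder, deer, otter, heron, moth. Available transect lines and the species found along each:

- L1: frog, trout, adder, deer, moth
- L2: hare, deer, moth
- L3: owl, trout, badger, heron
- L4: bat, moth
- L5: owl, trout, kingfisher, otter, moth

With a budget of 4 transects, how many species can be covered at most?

Choosing L1, L2, L3, L5 covers {owl, frog, trout, hare, badger, kingfisher, adder, deer, otter, heron, moth} — 11 species.
No choice of 4 transects does better; here bat is left uncovered.

11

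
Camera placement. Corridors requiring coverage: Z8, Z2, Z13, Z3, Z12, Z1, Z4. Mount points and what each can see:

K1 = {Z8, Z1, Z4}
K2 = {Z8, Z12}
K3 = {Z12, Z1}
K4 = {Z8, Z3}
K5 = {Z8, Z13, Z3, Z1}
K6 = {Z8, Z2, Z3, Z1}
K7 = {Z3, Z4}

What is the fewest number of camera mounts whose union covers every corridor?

K1, K2, K5, K6 together cover {Z8, Z2, Z13, Z3, Z12, Z1, Z4} — every corridor.
No 3 of the 7 camera mounts cover everything (all 35 triples fall short), so 4 is minimum.

4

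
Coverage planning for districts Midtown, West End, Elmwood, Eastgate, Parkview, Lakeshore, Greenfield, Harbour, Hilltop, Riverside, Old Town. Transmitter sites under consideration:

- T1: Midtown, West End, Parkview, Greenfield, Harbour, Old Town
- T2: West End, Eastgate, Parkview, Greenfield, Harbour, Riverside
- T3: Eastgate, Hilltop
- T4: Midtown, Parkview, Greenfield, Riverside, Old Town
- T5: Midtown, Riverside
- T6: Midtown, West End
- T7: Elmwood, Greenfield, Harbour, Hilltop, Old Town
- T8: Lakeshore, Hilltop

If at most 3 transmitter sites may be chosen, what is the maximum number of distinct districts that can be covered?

10

Choosing T1, T2, T7 covers {Midtown, West End, Elmwood, Eastgate, Parkview, Greenfield, Harbour, Hilltop, Riverside, Old Town} — 10 districts.
No choice of 3 transmitter sites does better; here Lakeshore is left uncovered.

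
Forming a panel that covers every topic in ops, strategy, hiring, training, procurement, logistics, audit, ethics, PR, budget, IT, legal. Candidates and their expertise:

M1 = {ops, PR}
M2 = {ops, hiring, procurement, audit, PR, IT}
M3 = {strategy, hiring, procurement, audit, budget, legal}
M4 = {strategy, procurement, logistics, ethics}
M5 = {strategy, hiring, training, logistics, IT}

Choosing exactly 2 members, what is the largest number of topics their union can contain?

9

Choosing M2, M3 covers {ops, strategy, hiring, procurement, audit, PR, budget, IT, legal} — 9 topics.
No choice of 2 members does better; here training, logistics, ethics are left uncovered.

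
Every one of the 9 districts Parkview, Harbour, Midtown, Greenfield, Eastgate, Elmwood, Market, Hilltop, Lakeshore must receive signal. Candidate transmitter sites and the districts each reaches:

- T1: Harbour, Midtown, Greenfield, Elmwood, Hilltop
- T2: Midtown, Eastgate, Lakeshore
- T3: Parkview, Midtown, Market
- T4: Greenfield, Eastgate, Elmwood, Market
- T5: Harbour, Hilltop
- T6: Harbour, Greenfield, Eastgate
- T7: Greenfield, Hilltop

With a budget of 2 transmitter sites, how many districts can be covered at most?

7

Choosing T1, T2 covers {Harbour, Midtown, Greenfield, Eastgate, Elmwood, Hilltop, Lakeshore} — 7 districts.
No choice of 2 transmitter sites does better; here Parkview, Market are left uncovered.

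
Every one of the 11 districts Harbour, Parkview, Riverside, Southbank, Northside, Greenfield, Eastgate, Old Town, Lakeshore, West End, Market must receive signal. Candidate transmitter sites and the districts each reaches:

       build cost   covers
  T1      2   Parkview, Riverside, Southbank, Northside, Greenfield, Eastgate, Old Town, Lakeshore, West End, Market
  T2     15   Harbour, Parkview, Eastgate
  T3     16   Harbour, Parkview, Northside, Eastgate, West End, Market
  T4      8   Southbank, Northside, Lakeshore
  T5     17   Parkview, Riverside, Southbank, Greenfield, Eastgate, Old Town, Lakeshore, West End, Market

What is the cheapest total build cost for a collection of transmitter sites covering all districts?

T1, T2 cover every district at build cost 2 + 15 = 17.
Any cover uses at least 2 transmitter sites; among all covering selections none totals below 17.

17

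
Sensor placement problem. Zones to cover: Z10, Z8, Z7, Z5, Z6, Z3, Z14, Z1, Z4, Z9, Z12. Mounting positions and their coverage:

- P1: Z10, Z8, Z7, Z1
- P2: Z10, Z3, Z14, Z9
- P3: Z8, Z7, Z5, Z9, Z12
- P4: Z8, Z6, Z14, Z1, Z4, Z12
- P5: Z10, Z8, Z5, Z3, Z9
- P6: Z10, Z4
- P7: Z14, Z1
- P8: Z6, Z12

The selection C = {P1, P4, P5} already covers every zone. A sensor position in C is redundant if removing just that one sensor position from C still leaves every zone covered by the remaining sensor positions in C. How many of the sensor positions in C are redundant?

Drop P1: Z7 uncovered — not redundant.
Drop P4: Z6, Z14, Z4, Z12 uncovered — not redundant.
Drop P5: Z5, Z3, Z9 uncovered — not redundant.
None of the sensor positions in C is redundant.

0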